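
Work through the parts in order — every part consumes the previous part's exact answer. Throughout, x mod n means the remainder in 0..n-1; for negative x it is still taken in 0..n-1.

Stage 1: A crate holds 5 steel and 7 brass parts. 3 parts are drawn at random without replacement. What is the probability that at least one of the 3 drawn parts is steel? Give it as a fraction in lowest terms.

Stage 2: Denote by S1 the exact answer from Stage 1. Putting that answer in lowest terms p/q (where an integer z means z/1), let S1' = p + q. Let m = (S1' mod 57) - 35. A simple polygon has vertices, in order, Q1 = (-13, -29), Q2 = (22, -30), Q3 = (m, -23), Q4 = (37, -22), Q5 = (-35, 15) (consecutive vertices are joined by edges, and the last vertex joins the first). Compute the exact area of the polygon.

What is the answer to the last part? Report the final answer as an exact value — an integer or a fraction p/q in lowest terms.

1140

Stage 1: total draws C(12,3) = 220; complement C(7,3) = 35; favorable 220 - 35 = 185; P = 37/44; answer 37/44
Stage 2: S1 = 37/44; threaded value p + q = 81; m = -11; cross terms: (-13*-30 - 22*-29)=1028, (22*-23 - -11*-30)=-836, (-11*-22 - 37*-23)=1093, (37*15 - -35*-22)=-215, (-35*-29 - -13*15)=1210; twice the area = |2280| = 2280; area = 1140; answer 1140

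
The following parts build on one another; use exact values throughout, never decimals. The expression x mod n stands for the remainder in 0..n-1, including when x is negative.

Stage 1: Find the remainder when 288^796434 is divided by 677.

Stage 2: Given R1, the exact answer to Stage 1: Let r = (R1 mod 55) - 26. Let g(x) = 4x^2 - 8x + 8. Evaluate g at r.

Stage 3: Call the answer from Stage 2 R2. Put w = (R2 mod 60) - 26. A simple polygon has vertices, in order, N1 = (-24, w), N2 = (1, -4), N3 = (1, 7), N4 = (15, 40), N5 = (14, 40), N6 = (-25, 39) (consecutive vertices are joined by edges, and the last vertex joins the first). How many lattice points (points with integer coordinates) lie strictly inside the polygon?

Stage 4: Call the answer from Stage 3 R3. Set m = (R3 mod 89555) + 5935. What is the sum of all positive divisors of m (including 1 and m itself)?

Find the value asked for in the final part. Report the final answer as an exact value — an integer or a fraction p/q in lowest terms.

13680

Stage 1: squarings mod 677: 288^1=288, 288^2=350, 288^4=640, 288^8=15, 288^16=225, 288^32=527, 288^64=159, 288^128=232, 288^256=341, 288^512=514, 288^1024=166, 288^2048=476, 288^4096=458, 288^8192=571, 288^16384=404, 288^32768=59, 288^65536=96, 288^131072=415, 288^262144=267, 288^524288=204; 288^796434 = 288^2 * 288^16 * 288^256 * 288^512 * 288^1024 * 288^8192 * 288^262144 * 288^524288 = 4 (mod 677); answer 4
Stage 2: R1 = 4; r = -22; 4*(-22)^2 - 8*(-22)^1 + 8 = (1936) + (176) + (8) = 2120; answer 2120
Stage 3: R2 = 2120; w = -6; cross terms: (-24*-4 - 1*-6)=102, (1*7 - 1*-4)=11, (1*40 - 15*7)=-65, (15*40 - 14*40)=40, (14*39 - -25*40)=1546, (-25*-6 - -24*39)=1086; twice the area = |2720| = 2720; area = 1360; boundary points = 1 + 11 + 1 + 1 + 1 + 1 = 16; strictly interior points = area - boundary/2 + 1 = 1353; answer 1353
Stage 4: R3 = 1353; m = 7288; 7288 = 2^3 * 911; sigma = (1 + 2 + 4 + 8) * (1 + 911) = 15 * 912 = 13680; answer 13680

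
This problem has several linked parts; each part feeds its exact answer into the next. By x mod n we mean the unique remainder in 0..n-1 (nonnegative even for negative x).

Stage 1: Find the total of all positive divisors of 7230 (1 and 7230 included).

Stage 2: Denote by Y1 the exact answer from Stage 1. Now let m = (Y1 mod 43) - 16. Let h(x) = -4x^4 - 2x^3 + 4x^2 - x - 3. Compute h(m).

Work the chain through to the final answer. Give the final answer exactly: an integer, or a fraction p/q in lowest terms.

Stage 1: 7230 = 2 * 3 * 5 * 241; sigma = (1 + 2) * (1 + 3) * (1 + 5) * (1 + 241) = 3 * 4 * 6 * 242 = 17424; answer 17424
Stage 2: Y1 = 17424; m = -7; -4*(-7)^4 - 2*(-7)^3 + 4*(-7)^2 - 1*(-7)^1 - 3 = (-9604) + (686) + (196) + (7) + (-3) = -8718; answer -8718

-8718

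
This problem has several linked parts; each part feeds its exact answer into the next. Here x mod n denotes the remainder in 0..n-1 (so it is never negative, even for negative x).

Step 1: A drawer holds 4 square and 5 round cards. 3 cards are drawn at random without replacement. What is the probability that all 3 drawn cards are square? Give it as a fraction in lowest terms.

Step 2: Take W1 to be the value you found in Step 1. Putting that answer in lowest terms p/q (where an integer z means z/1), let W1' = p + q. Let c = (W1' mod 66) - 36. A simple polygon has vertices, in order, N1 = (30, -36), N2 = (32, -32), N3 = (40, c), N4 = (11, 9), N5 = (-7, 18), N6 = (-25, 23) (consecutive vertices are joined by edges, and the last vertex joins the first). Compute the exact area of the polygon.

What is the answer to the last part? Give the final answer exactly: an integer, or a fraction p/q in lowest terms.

Step 1: total draws C(9,3) = 84; favorable C(4,3) = 4; P = 1/21; answer 1/21
Step 2: W1 = 1/21; threaded value p + q = 22; c = -14; cross terms: (30*-32 - 32*-36)=192, (32*-14 - 40*-32)=832, (40*9 - 11*-14)=514, (11*18 - -7*9)=261, (-7*23 - -25*18)=289, (-25*-36 - 30*23)=210; twice the area = |2298| = 2298; area = 1149; answer 1149

1149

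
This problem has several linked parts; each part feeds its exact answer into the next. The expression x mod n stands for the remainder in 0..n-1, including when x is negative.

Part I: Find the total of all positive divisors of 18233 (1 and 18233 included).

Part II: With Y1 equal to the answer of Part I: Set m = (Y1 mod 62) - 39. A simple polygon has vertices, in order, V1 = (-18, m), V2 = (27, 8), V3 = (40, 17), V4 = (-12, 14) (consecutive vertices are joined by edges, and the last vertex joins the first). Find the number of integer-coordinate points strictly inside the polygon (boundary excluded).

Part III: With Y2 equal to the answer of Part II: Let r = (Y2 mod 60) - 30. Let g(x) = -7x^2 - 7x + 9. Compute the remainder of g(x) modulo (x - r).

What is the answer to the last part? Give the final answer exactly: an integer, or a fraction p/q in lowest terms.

-3225

Part I: 18233 is prime, so its only divisors are 1 and 18233; sigma = 1 + 18233 = 18234; answer 18234
Part II: Y1 = 18234; m = -33; cross terms: (-18*8 - 27*-33)=747, (27*17 - 40*8)=139, (40*14 - -12*17)=764, (-12*-33 - -18*14)=648; twice the area = |2298| = 2298; area = 1149; boundary points = 1 + 1 + 1 + 1 = 4; strictly interior points = area - boundary/2 + 1 = 1148; answer 1148
Part III: Y2 = 1148; r = -22; remainder = value at the root: -7*(-22)^2 - 7*(-22)^1 + 9 = (-3388) + (154) + (9) = -3225; answer -3225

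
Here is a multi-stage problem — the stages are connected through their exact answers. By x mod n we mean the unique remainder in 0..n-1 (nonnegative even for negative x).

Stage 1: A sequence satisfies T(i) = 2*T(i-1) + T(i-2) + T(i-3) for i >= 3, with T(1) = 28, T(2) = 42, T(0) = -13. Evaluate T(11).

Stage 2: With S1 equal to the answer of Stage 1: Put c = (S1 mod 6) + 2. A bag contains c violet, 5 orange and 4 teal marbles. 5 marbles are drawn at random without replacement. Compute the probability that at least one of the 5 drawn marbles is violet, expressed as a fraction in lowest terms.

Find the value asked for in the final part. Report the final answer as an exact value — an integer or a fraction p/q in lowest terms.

129/143

Stage 1: T(3) = 2*(42) + 1*(28) + 1*(-13) = 99; iterating: T(3)=99, T(4)=268, T(5)=677, T(6)=1721, T(7)=4387, T(8)=11172, T(9)=28452, T(10)=72463, T(11)=184550; answer 184550
Stage 2: S1 = 184550; c = 4; total draws C(13,5) = 1287; complement C(9,5) = 126; favorable 1287 - 126 = 1161; P = 129/143; answer 129/143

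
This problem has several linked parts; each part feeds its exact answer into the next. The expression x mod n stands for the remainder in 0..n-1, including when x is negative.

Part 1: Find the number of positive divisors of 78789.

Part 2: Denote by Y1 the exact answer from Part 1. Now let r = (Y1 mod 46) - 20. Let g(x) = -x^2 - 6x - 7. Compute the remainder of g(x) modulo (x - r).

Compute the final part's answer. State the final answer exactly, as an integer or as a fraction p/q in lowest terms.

Part 1: 78789 = 3 * 26263; number of divisors = (1+1) * (1+1) = 4; answer 4
Part 2: Y1 = 4; r = -16; remainder = value at the root: -1*(-16)^2 - 6*(-16)^1 - 7 = (-256) + (96) + (-7) = -167; answer -167

-167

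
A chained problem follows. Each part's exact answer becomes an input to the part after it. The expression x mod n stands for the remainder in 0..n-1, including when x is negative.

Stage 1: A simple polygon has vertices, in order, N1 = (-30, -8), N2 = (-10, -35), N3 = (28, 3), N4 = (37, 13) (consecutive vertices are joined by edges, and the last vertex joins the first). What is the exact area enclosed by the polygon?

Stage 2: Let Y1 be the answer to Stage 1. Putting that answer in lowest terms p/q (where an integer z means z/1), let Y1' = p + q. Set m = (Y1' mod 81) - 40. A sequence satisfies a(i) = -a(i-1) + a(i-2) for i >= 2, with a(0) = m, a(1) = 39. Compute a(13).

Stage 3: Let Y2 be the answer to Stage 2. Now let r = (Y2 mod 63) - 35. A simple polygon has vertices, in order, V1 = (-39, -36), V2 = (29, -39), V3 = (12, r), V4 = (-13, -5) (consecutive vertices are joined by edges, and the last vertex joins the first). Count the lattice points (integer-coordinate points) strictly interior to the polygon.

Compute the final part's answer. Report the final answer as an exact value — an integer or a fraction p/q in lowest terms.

1391

Stage 1: cross terms: (-30*-35 - -10*-8)=970, (-10*3 - 28*-35)=950, (28*13 - 37*3)=253, (37*-8 - -30*13)=94; twice the area = |2267| = 2267; area = 2267/2; answer 2267/2
Stage 2: Y1 = 2267/2; threaded value p + q = 2269; m = -39; a(2) = -1*(39) + 1*(-39) = -78; iterating: a(2)=-78, a(3)=117, a(4)=-195, a(5)=312, a(6)=-507, a(7)=819, a(8)=-1326, a(9)=2145, a(10)=-3471, a(11)=5616, a(12)=-9087, a(13)=14703; answer 14703
Stage 3: Y2 = 14703; r = -11; cross terms: (-39*-39 - 29*-36)=2565, (29*-11 - 12*-39)=149, (12*-5 - -13*-11)=-203, (-13*-36 - -39*-5)=273; twice the area = |2784| = 2784; area = 1392; boundary points = 1 + 1 + 1 + 1 = 4; strictly interior points = area - boundary/2 + 1 = 1391; answer 1391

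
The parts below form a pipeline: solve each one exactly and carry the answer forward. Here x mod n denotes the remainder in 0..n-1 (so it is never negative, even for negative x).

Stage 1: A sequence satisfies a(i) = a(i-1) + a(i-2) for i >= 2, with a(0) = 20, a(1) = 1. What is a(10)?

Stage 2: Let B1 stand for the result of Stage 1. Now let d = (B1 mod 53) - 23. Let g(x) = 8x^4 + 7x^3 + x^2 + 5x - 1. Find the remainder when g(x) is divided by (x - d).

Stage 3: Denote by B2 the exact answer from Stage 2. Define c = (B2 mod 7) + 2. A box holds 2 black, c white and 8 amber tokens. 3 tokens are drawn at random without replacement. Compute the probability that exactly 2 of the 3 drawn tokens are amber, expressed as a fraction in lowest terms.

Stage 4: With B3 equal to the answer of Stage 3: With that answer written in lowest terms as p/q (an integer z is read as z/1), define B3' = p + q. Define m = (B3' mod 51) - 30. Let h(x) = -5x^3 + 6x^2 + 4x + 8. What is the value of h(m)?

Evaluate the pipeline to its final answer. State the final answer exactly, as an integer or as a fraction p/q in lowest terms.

Stage 1: a(2) = 1*(1) + 1*(20) = 21; iterating: a(2)=21, a(3)=22, a(4)=43, a(5)=65, a(6)=108, a(7)=173, a(8)=281, a(9)=454, a(10)=735; answer 735
Stage 2: B1 = 735; d = 23; remainder = value at the root: 8*(23)^4 + 7*(23)^3 + 1*(23)^2 + 5*(23)^1 - 1 = (2238728) + (85169) + (529) + (115) + (-1) = 2324540; answer 2324540
Stage 3: B2 = 2324540; c = 3; total draws C(13,3) = 286; favorable C(8,2)*C(5,1) = 140; P = 70/143; answer 70/143
Stage 4: B3 = 70/143; threaded value p + q = 213; m = -21; -5*(-21)^3 + 6*(-21)^2 + 4*(-21)^1 + 8 = (46305) + (2646) + (-84) + (8) = 48875; answer 48875

48875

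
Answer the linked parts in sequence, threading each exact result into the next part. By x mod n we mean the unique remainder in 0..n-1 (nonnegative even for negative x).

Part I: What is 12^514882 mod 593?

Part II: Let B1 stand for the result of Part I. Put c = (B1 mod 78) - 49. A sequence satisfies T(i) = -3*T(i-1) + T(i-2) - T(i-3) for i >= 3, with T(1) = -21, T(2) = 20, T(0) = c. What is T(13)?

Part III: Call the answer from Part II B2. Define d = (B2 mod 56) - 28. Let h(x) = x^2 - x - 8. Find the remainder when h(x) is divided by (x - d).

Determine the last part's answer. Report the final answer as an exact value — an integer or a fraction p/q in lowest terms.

694

Part I: squarings mod 593: 12^1=12, 12^2=144, 12^4=574, 12^8=361, 12^16=454, 12^32=345, 12^64=425, 12^128=353, 12^256=79, 12^512=311, 12^1024=62, 12^2048=286, 12^4096=555, 12^8192=258, 12^16384=148, 12^32768=556, 12^65536=183, 12^131072=281, 12^262144=92; 12^514882 = 12^2 * 12^64 * 12^256 * 12^512 * 12^2048 * 12^4096 * 12^16384 * 12^32768 * 12^65536 * 12^131072 * 12^262144 = 33 (mod 593); answer 33
Part II: B1 = 33; c = -16; T(3) = -3*(20) + 1*(-21) - 1*(-16) = -65; iterating: T(3)=-65, T(4)=236, T(5)=-793, T(6)=2680, T(7)=-9069, T(8)=30680, T(9)=-103789, T(10)=351116, T(11)=-1187817, T(12)=4018356, T(13)=-13594001; answer -13594001
Part III: B2 = -13594001; d = 27; remainder = value at the root: 1*(27)^2 - 1*(27)^1 - 8 = (729) + (-27) + (-8) = 694; answer 694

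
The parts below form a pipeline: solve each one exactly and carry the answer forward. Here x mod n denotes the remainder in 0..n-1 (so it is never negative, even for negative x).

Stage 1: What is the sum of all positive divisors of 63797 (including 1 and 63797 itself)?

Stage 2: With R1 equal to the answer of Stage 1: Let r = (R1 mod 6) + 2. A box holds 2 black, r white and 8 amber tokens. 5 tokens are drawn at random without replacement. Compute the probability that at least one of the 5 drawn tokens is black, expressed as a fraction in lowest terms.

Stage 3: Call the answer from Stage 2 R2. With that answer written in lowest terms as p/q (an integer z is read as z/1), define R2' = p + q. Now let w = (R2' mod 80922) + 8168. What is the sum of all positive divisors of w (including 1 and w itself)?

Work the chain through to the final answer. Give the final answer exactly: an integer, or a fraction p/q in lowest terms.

Stage 1: 63797 = 131 * 487; sigma = (1 + 131) * (1 + 487) = 132 * 488 = 64416; answer 64416
Stage 2: R1 = 64416; r = 2; total draws C(12,5) = 792; complement C(10,5) = 252; favorable 792 - 252 = 540; P = 15/22; answer 15/22
Stage 3: R2 = 15/22; threaded value p + q = 37; w = 8205; 8205 = 3 * 5 * 547; sigma = (1 + 3) * (1 + 5) * (1 + 547) = 4 * 6 * 548 = 13152; answer 13152

13152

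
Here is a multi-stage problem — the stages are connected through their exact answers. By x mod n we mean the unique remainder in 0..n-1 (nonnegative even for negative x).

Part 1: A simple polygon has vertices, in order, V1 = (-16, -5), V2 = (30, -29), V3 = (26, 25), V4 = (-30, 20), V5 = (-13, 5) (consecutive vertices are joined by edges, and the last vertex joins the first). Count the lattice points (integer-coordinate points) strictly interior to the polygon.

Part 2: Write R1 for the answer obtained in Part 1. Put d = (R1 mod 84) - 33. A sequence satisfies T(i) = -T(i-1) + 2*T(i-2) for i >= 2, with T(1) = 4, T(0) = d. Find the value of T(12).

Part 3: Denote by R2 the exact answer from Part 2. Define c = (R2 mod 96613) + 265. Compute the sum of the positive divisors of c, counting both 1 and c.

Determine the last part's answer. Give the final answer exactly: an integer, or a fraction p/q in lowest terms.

29376

Part 1: cross terms: (-16*-29 - 30*-5)=614, (30*25 - 26*-29)=1504, (26*20 - -30*25)=1270, (-30*5 - -13*20)=110, (-13*-5 - -16*5)=145; twice the area = |3643| = 3643; area = 3643/2; boundary points = 2 + 2 + 1 + 1 + 1 = 7; strictly interior points = area - boundary/2 + 1 = 1819; answer 1819
Part 2: R1 = 1819; d = 22; T(2) = -1*(4) + 2*(22) = 40; iterating: T(2)=40, T(3)=-32, T(4)=112, T(5)=-176, T(6)=400, T(7)=-752, T(8)=1552, T(9)=-3056, T(10)=6160, T(11)=-12272, T(12)=24592; answer 24592
Part 3: R2 = 24592; c = 24857; 24857 = 7 * 53 * 67; sigma = (1 + 7) * (1 + 53) * (1 + 67) = 8 * 54 * 68 = 29376; answer 29376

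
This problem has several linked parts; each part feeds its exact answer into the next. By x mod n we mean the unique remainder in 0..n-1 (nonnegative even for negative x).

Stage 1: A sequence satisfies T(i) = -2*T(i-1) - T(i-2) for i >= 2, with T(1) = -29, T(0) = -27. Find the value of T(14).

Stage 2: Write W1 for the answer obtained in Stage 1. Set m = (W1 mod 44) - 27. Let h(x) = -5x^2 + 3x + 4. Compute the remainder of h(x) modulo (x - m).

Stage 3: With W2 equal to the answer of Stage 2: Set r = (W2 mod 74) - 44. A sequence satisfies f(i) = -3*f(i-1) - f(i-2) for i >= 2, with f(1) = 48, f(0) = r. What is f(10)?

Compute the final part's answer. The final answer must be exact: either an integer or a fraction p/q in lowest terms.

-293712

Stage 1: T(2) = -2*(-29) - 1*(-27) = 85; iterating: T(2)=85, T(3)=-141, T(4)=197, T(5)=-253, T(6)=309, T(7)=-365, T(8)=421, T(9)=-477, T(10)=533, T(11)=-589, T(12)=645, T(13)=-701, T(14)=757; answer 757
Stage 2: W1 = 757; m = -18; remainder = value at the root: -5*(-18)^2 + 3*(-18)^1 + 4 = (-1620) + (-54) + (4) = -1670; answer -1670
Stage 3: W2 = -1670; r = -12; f(2) = -3*(48) - 1*(-12) = -132; iterating: f(2)=-132, f(3)=348, f(4)=-912, f(5)=2388, f(6)=-6252, f(7)=16368, f(8)=-42852, f(9)=112188, f(10)=-293712; answer -293712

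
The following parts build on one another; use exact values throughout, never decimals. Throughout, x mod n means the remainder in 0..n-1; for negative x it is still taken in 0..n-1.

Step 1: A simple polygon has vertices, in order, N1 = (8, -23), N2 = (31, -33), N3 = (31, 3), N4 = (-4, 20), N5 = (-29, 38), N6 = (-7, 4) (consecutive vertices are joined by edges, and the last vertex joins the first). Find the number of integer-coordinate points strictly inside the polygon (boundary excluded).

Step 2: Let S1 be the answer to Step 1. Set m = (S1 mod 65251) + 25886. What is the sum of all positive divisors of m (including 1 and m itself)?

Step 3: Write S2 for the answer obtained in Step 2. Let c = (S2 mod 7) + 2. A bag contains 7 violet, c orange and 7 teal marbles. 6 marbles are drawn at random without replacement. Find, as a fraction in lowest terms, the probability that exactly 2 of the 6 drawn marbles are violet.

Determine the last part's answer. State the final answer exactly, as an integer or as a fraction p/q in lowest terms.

Step 1: cross terms: (8*-33 - 31*-23)=449, (31*3 - 31*-33)=1116, (31*20 - -4*3)=632, (-4*38 - -29*20)=428, (-29*4 - -7*38)=150, (-7*-23 - 8*4)=129; twice the area = |2904| = 2904; area = 1452; boundary points = 1 + 36 + 1 + 1 + 2 + 3 = 44; strictly interior points = area - boundary/2 + 1 = 1431; answer 1431
Step 2: S1 = 1431; m = 27317; 27317 = 59 * 463; sigma = (1 + 59) * (1 + 463) = 60 * 464 = 27840; answer 27840
Step 3: S2 = 27840; c = 3; total draws C(17,6) = 12376; favorable C(7,2)*C(10,4) = 4410; P = 315/884; answer 315/884

315/884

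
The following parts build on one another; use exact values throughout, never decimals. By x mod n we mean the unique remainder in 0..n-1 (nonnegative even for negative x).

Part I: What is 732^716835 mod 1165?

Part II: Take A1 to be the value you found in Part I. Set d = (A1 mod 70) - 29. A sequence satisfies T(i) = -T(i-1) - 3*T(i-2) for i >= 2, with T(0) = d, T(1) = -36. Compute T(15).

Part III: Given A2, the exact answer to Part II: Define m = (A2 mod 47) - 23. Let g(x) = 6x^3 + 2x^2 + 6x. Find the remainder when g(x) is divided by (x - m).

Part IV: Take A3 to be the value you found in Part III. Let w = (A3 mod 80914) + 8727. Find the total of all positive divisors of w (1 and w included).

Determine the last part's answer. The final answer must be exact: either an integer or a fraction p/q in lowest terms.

55660

Part I: squarings mod 1165: 732^1=732, 732^2=1089, 732^4=1116, 732^8=71, 732^16=381, 732^32=701, 732^64=936, 732^128=16, 732^256=256, 732^512=296, 732^1024=241, 732^2048=996, 732^4096=601, 732^8192=51, 732^16384=271, 732^32768=46, 732^65536=951, 732^131072=361, 732^262144=1006, 732^524288=816; 732^716835 = 732^1 * 732^2 * 732^32 * 732^4096 * 732^8192 * 732^16384 * 732^32768 * 732^131072 * 732^524288 = 1103 (mod 1165); answer 1103
Part II: A1 = 1103; d = 24; T(2) = -1*(-36) - 3*(24) = -36; iterating: T(2)=-36, T(3)=144, T(4)=-36, T(5)=-396, T(6)=504, T(7)=684, T(8)=-2196, T(9)=144, T(10)=6444, T(11)=-6876, T(12)=-12456, T(13)=33084, T(14)=4284, T(15)=-103536; answer -103536
Part III: A2 = -103536; m = -18; remainder = value at the root: 6*(-18)^3 + 2*(-18)^2 + 6*(-18)^1 = (-34992) + (648) + (-108) = -34452; answer -34452
Part IV: A3 = -34452; w = 55189; 55189 = 229 * 241; sigma = (1 + 229) * (1 + 241) = 230 * 242 = 55660; answer 55660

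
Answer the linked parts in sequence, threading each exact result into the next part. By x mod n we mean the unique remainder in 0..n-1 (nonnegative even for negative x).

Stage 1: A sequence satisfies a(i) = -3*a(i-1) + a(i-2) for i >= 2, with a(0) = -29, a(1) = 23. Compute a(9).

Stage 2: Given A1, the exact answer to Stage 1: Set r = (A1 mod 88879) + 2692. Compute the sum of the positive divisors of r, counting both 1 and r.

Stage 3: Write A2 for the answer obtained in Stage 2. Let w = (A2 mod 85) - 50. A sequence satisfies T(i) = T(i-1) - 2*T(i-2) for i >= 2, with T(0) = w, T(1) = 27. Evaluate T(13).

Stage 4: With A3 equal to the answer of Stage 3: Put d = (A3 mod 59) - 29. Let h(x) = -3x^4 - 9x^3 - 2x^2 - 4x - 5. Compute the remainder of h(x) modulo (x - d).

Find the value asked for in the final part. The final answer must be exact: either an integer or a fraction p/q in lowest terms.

-368141

Stage 1: a(2) = -3*(23) + 1*(-29) = -98; iterating: a(2)=-98, a(3)=317, a(4)=-1049, a(5)=3464, a(6)=-11441, a(7)=37787, a(8)=-124802, a(9)=412193; answer 412193
Stage 2: A1 = 412193; r = 59369; 59369 is prime, so its only divisors are 1 and 59369; sigma = 1 + 59369 = 59370; answer 59370
Stage 3: A2 = 59370; w = -10; T(2) = 1*(27) - 2*(-10) = 47; iterating: T(2)=47, T(3)=-7, T(4)=-101, T(5)=-87, T(6)=115, T(7)=289, T(8)=59, T(9)=-519, T(10)=-637, T(11)=401, T(12)=1675, T(13)=873; answer 873
Stage 4: A3 = 873; d = 18; remainder = value at the root: -3*(18)^4 - 9*(18)^3 - 2*(18)^2 - 4*(18)^1 - 5 = (-314928) + (-52488) + (-648) + (-72) + (-5) = -368141; answer -368141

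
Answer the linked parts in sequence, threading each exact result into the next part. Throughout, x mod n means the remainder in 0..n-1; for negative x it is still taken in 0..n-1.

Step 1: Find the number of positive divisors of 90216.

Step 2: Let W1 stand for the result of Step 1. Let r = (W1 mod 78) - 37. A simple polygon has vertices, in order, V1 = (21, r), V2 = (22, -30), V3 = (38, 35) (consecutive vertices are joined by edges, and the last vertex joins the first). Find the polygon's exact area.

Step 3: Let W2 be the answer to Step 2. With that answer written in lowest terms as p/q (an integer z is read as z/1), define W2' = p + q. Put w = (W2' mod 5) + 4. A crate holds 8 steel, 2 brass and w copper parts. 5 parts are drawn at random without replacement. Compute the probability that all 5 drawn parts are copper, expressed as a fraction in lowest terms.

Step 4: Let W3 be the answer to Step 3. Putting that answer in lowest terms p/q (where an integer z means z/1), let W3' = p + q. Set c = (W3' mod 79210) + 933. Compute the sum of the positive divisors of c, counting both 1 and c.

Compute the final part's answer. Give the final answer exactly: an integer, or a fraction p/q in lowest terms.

Step 1: 90216 = 2^3 * 3^2 * 7 * 179; number of divisors = (3+1) * (2+1) * (1+1) * (1+1) = 48; answer 48
Step 2: W1 = 48; r = 11; cross terms: (21*-30 - 22*11)=-872, (22*35 - 38*-30)=1910, (38*11 - 21*35)=-317; twice the area = |721| = 721; area = 721/2; answer 721/2
Step 3: W2 = 721/2; threaded value p + q = 723; w = 7; total draws C(17,5) = 6188; favorable C(7,5) = 21; P = 3/884; answer 3/884
Step 4: W3 = 3/884; threaded value p + q = 887; c = 1820; 1820 = 2^2 * 5 * 7 * 13; sigma = (1 + 2 + 4) * (1 + 5) * (1 + 7) * (1 + 13) = 7 * 6 * 8 * 14 = 4704; answer 4704

4704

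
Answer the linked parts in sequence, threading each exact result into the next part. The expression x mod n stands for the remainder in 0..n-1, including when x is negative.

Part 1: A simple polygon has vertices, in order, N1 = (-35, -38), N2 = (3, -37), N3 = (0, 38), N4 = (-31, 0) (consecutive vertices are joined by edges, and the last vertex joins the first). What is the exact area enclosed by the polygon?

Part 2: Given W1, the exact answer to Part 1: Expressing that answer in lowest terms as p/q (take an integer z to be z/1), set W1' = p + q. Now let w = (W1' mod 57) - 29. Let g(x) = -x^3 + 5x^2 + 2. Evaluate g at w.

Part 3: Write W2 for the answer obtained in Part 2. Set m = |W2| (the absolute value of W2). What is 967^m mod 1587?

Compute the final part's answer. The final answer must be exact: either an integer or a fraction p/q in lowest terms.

1381

Part 1: cross terms: (-35*-37 - 3*-38)=1409, (3*38 - 0*-37)=114, (0*0 - -31*38)=1178, (-31*-38 - -35*0)=1178; twice the area = |3879| = 3879; area = 3879/2; answer 3879/2
Part 2: W1 = 3879/2; threaded value p + q = 3881; w = -24; -1*(-24)^3 + 5*(-24)^2 + 2 = (13824) + (2880) + (2) = 16706; answer 16706
Part 3: W2 = 16706; m = 16706; squarings mod 1587: 967^1=967, 967^2=346, 967^4=691, 967^8=1381, 967^16=1174, 967^32=760, 967^64=1519, 967^128=1450, 967^256=1312, 967^512=1036, 967^1024=484, 967^2048=967, 967^4096=346, 967^8192=691, 967^16384=1381; 967^16706 = 967^2 * 967^64 * 967^256 * 967^16384 = 1381 (mod 1587); answer 1381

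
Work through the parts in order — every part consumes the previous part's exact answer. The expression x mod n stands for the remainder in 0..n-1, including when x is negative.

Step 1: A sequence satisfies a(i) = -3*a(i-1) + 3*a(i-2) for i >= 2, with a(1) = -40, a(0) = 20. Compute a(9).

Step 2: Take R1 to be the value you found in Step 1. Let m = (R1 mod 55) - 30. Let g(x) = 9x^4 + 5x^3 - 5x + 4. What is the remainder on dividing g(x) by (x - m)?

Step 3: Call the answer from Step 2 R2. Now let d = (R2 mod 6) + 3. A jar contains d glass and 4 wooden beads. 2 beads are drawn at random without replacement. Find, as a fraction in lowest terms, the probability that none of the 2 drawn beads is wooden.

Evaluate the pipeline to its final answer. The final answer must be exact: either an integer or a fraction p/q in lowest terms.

3/14

Step 1: a(2) = -3*(-40) + 3*(20) = 180; iterating: a(2)=180, a(3)=-660, a(4)=2520, a(5)=-9540, a(6)=36180, a(7)=-137160, a(8)=520020, a(9)=-1971540; answer -1971540
Step 2: R1 = -1971540; m = 15; remainder = value at the root: 9*(15)^4 + 5*(15)^3 - 5*(15)^1 + 4 = (455625) + (16875) + (-75) + (4) = 472429; answer 472429
Step 3: R2 = 472429; d = 4; total draws C(8,2) = 28; favorable C(4,2) = 6; P = 3/14; answer 3/14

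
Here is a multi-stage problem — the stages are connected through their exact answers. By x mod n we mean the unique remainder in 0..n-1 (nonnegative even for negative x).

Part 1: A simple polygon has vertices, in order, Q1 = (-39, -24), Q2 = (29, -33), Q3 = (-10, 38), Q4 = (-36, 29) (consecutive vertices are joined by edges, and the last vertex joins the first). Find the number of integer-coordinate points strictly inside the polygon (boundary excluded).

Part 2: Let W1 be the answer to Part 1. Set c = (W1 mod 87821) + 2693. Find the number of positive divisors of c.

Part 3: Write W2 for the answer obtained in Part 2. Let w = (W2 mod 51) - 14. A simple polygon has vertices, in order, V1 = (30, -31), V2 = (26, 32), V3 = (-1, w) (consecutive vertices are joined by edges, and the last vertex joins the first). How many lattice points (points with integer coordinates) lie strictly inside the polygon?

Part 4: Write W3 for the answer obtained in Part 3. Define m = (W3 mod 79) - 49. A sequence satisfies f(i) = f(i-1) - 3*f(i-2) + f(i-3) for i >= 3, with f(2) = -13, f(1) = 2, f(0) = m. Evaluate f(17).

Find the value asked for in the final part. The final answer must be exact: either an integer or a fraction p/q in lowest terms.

Part 1: cross terms: (-39*-33 - 29*-24)=1983, (29*38 - -10*-33)=772, (-10*29 - -36*38)=1078, (-36*-24 - -39*29)=1995; twice the area = |5828| = 5828; area = 2914; boundary points = 1 + 1 + 1 + 1 = 4; strictly interior points = area - boundary/2 + 1 = 2913; answer 2913
Part 2: W1 = 2913; c = 5606; 5606 = 2 * 2803; number of divisors = (1+1) * (1+1) = 4; answer 4
Part 3: W2 = 4; w = -10; cross terms: (30*32 - 26*-31)=1766, (26*-10 - -1*32)=-228, (-1*-31 - 30*-10)=331; twice the area = |1869| = 1869; area = 1869/2; boundary points = 1 + 3 + 1 = 5; strictly interior points = area - boundary/2 + 1 = 933; answer 933
Part 4: W3 = 933; m = 15; f(3) = 1*(-13) - 3*(2) + 1*(15) = -4; iterating: f(3)=-4, f(4)=37, f(5)=36, f(6)=-79, f(7)=-150, f(8)=123, f(9)=494, f(10)=-25, f(11)=-1384, f(12)=-815, f(13)=3312, f(14)=4373, f(15)=-6378, f(16)=-16185, f(17)=7322; answer 7322

7322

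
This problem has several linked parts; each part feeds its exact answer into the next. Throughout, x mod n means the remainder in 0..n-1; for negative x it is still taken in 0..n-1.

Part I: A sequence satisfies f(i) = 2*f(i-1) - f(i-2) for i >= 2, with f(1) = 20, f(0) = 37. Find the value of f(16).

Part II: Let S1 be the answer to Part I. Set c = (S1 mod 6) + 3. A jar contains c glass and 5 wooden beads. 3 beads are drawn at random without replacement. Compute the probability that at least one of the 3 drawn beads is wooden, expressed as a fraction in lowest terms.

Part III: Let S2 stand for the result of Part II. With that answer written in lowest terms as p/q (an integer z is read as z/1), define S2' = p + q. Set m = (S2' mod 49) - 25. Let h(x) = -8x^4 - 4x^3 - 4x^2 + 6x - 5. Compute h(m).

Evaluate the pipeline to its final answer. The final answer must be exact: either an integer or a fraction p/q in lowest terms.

-159629

Part I: f(2) = 2*(20) - 1*(37) = 3; iterating: f(2)=3, f(3)=-14, f(4)=-31, f(5)=-48, f(6)=-65, f(7)=-82, f(8)=-99, f(9)=-116, f(10)=-133, f(11)=-150, f(12)=-167, f(13)=-184, f(14)=-201, f(15)=-218, f(16)=-235; answer -235
Part II: S1 = -235; c = 8; total draws C(13,3) = 286; complement C(8,3) = 56; favorable 286 - 56 = 230; P = 115/143; answer 115/143
Part III: S2 = 115/143; threaded value p + q = 258; m = -12; -8*(-12)^4 - 4*(-12)^3 - 4*(-12)^2 + 6*(-12)^1 - 5 = (-165888) + (6912) + (-576) + (-72) + (-5) = -159629; answer -159629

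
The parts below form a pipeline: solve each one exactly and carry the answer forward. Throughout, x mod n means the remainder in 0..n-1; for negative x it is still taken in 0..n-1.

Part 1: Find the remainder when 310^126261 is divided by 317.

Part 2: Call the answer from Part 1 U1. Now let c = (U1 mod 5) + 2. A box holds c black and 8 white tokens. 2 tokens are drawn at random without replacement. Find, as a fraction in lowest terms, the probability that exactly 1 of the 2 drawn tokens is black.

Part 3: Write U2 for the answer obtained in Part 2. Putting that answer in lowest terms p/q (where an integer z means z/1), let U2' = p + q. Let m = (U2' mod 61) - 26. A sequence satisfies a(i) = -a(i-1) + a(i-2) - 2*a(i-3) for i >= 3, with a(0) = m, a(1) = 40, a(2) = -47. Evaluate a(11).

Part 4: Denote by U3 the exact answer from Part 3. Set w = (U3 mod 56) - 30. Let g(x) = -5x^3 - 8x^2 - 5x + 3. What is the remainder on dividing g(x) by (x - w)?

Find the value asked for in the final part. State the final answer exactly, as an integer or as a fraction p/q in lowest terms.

Part 1: squarings mod 317: 310^1=310, 310^2=49, 310^4=182, 310^8=156, 310^16=244, 310^32=257, 310^64=113, 310^128=89, 310^256=313, 310^512=16, 310^1024=256, 310^2048=234, 310^4096=232, 310^8192=251, 310^16384=235, 310^32768=67, 310^65536=51; 310^126261 = 310^1 * 310^4 * 310^16 * 310^32 * 310^256 * 310^1024 * 310^2048 * 310^8192 * 310^16384 * 310^32768 * 310^65536 = 313 (mod 317); answer 313
Part 2: U1 = 313; c = 5; total draws C(13,2) = 78; favorable C(5,1)*C(8,1) = 40; P = 20/39; answer 20/39
Part 3: U2 = 20/39; threaded value p + q = 59; m = 33; a(3) = -1*(-47) + 1*(40) - 2*(33) = 21; iterating: a(3)=21, a(4)=-148, a(5)=263, a(6)=-453, a(7)=1012, a(8)=-1991, a(9)=3909, a(10)=-7924, a(11)=15815; answer 15815
Part 4: U3 = 15815; w = -7; remainder = value at the root: -5*(-7)^3 - 8*(-7)^2 - 5*(-7)^1 + 3 = (1715) + (-392) + (35) + (3) = 1361; answer 1361

1361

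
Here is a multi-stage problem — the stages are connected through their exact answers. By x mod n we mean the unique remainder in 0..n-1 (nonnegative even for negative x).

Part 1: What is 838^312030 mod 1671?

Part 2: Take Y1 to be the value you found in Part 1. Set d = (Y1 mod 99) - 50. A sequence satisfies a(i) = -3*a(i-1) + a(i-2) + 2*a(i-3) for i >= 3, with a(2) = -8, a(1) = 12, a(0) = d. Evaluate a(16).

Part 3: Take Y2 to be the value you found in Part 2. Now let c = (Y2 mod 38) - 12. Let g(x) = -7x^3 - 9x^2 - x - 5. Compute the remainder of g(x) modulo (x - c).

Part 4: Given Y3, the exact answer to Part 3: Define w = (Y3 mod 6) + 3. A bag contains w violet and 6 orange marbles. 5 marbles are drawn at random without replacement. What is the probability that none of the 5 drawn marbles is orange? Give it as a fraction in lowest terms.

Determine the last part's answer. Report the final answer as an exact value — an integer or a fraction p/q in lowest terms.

Part 1: squarings mod 1671: 838^1=838, 838^2=424, 838^4=979, 838^8=958, 838^16=385, 838^32=1177, 838^64=70, 838^128=1558, 838^256=1072, 838^512=1207, 838^1024=1408, 838^2048=658, 838^4096=175, 838^8192=547, 838^16384=100, 838^32768=1645, 838^65536=676, 838^131072=793, 838^262144=553; 838^312030 = 838^2 * 838^4 * 838^8 * 838^16 * 838^64 * 838^128 * 838^512 * 838^16384 * 838^32768 * 838^262144 = 991 (mod 1671); answer 991
Part 2: Y1 = 991; d = -49; a(3) = -3*(-8) + 1*(12) + 2*(-49) = -62; iterating: a(3)=-62, a(4)=202, a(5)=-684, a(6)=2130, a(7)=-6670, a(8)=20772, a(9)=-64726, a(10)=201610, a(11)=-628012, a(12)=1956194, a(13)=-6093374, a(14)=18980292, a(15)=-59121862, a(16)=184159130; answer 184159130
Part 3: Y2 = 184159130; c = 22; remainder = value at the root: -7*(22)^3 - 9*(22)^2 - 1*(22)^1 - 5 = (-74536) + (-4356) + (-22) + (-5) = -78919; answer -78919
Part 4: Y3 = -78919; w = 8; total draws C(14,5) = 2002; favorable C(8,5) = 56; P = 4/143; answer 4/143

4/143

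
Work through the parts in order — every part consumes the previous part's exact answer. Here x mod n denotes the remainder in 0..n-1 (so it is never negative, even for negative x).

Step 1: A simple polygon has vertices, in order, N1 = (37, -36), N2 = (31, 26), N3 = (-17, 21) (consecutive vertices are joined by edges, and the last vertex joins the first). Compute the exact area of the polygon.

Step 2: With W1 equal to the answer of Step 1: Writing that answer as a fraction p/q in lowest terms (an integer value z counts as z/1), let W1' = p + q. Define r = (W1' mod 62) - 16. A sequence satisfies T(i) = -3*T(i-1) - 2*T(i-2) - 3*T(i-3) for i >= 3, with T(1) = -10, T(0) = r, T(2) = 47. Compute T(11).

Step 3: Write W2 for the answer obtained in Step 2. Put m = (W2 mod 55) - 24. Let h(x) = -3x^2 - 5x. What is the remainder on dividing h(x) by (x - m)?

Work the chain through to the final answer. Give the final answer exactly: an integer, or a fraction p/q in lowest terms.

Step 1: cross terms: (37*26 - 31*-36)=2078, (31*21 - -17*26)=1093, (-17*-36 - 37*21)=-165; twice the area = |3006| = 3006; area = 1503; answer 1503
Step 2: W1 = 1503; threaded value p + q = 1504; r = 0; T(3) = -3*(47) - 2*(-10) - 3*(0) = -121; iterating: T(3)=-121, T(4)=299, T(5)=-796, T(6)=2153, T(7)=-5764, T(8)=15374, T(9)=-41053, T(10)=109703, T(11)=-293125; answer -293125
Step 3: W2 = -293125; m = 1; remainder = value at the root: -3*(1)^2 - 5*(1)^1 = (-3) + (-5) = -8; answer -8

-8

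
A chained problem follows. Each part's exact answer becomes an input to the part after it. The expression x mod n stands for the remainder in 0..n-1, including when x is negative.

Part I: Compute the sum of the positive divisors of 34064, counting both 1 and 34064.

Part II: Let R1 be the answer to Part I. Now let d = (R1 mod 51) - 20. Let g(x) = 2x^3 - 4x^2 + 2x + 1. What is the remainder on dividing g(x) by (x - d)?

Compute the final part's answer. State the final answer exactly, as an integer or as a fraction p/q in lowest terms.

7201

Part I: 34064 = 2^4 * 2129; sigma = (1 + 2 + 4 + 8 + 16) * (1 + 2129) = 31 * 2130 = 66030; answer 66030
Part II: R1 = 66030; d = 16; remainder = value at the root: 2*(16)^3 - 4*(16)^2 + 2*(16)^1 + 1 = (8192) + (-1024) + (32) + (1) = 7201; answer 7201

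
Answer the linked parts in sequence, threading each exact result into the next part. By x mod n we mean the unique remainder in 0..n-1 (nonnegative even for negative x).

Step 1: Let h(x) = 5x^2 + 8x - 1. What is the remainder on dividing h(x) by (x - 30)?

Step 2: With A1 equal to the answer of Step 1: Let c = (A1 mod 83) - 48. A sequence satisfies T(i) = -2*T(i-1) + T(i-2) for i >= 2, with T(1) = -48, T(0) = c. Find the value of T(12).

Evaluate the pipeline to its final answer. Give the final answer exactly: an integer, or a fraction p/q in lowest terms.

435640

Step 1: remainder = value at the root: 5*(30)^2 + 8*(30)^1 - 1 = (4500) + (240) + (-1) = 4739; answer 4739
Step 2: A1 = 4739; c = -40; T(2) = -2*(-48) + 1*(-40) = 56; iterating: T(2)=56, T(3)=-160, T(4)=376, T(5)=-912, T(6)=2200, T(7)=-5312, T(8)=12824, T(9)=-30960, T(10)=74744, T(11)=-180448, T(12)=435640; answer 435640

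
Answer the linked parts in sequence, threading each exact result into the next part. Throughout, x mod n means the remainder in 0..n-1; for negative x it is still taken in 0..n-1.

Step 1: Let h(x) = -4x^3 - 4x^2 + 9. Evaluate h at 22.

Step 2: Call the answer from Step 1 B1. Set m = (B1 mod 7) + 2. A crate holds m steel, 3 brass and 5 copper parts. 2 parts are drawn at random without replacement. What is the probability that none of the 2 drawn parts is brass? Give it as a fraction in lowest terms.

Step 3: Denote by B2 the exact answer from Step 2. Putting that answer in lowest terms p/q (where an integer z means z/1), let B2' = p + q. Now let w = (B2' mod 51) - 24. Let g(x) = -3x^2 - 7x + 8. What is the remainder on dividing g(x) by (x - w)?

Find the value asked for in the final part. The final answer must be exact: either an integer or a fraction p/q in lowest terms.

Step 1: -4*(22)^3 - 4*(22)^2 + 9 = (-42592) + (-1936) + (9) = -44519; answer -44519
Step 2: B1 = -44519; m = 3; total draws C(11,2) = 55; favorable C(8,2) = 28; P = 28/55; answer 28/55
Step 3: B2 = 28/55; threaded value p + q = 83; w = 8; remainder = value at the root: -3*(8)^2 - 7*(8)^1 + 8 = (-192) + (-56) + (8) = -240; answer -240

-240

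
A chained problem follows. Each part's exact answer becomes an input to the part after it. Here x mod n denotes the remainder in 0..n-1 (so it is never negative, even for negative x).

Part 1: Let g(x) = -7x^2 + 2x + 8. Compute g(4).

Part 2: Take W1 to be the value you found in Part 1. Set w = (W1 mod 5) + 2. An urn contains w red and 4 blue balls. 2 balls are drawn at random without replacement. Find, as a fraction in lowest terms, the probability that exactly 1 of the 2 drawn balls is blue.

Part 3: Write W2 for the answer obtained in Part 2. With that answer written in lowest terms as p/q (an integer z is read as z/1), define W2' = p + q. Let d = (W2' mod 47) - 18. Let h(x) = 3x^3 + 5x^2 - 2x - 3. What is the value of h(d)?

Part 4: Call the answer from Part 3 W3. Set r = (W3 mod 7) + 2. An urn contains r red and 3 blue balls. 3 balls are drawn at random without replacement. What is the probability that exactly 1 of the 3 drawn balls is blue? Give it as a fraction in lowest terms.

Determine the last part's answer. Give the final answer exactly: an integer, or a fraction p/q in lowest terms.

Part 1: -7*(4)^2 + 2*(4)^1 + 8 = (-112) + (8) + (8) = -96; answer -96
Part 2: W1 = -96; w = 6; total draws C(10,2) = 45; favorable C(4,1)*C(6,1) = 24; P = 8/15; answer 8/15
Part 3: W2 = 8/15; threaded value p + q = 23; d = 5; 3*(5)^3 + 5*(5)^2 - 2*(5)^1 - 3 = (375) + (125) + (-10) + (-3) = 487; answer 487
Part 4: W3 = 487; r = 6; total draws C(9,3) = 84; favorable C(3,1)*C(6,2) = 45; P = 15/28; answer 15/28

15/28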